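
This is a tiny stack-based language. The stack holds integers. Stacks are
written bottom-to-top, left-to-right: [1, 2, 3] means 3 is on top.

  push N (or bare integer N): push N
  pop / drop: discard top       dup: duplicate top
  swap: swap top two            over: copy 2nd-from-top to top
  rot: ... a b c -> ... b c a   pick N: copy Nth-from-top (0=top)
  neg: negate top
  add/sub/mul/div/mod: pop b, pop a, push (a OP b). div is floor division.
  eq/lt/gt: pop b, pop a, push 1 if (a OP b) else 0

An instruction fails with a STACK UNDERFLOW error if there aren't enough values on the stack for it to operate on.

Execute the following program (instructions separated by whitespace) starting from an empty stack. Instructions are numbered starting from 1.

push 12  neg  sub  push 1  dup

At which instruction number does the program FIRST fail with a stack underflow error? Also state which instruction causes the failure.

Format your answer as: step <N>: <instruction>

Step 1 ('push 12'): stack = [12], depth = 1
Step 2 ('neg'): stack = [-12], depth = 1
Step 3 ('sub'): needs 2 value(s) but depth is 1 — STACK UNDERFLOW

Answer: step 3: sub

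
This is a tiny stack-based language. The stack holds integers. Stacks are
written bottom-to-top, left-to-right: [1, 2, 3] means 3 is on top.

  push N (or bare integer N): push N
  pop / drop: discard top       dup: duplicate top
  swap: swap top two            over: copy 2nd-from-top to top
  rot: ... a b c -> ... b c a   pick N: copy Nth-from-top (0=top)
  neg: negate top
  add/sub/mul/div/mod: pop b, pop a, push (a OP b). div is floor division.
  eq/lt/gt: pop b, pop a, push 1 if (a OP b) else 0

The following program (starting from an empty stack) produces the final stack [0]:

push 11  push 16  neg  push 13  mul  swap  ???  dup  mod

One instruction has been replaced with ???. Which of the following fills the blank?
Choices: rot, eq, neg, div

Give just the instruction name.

Answer: div

Derivation:
Stack before ???: [-208, 11]
Stack after ???:  [-19]
Checking each choice:
  rot: stack underflow (need 3, have 2)
  eq: modulo by zero
  neg: produces [-208, 0]
  div: MATCH


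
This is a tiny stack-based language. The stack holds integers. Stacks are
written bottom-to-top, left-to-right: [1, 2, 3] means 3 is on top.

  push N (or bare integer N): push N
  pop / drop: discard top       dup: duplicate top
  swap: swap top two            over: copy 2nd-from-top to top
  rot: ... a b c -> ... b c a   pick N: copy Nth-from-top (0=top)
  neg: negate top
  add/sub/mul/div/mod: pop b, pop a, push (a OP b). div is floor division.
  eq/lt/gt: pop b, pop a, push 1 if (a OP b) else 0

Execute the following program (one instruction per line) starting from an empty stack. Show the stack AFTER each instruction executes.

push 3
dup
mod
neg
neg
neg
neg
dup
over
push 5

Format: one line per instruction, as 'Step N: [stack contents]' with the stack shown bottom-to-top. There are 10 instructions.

Step 1: [3]
Step 2: [3, 3]
Step 3: [0]
Step 4: [0]
Step 5: [0]
Step 6: [0]
Step 7: [0]
Step 8: [0, 0]
Step 9: [0, 0, 0]
Step 10: [0, 0, 0, 5]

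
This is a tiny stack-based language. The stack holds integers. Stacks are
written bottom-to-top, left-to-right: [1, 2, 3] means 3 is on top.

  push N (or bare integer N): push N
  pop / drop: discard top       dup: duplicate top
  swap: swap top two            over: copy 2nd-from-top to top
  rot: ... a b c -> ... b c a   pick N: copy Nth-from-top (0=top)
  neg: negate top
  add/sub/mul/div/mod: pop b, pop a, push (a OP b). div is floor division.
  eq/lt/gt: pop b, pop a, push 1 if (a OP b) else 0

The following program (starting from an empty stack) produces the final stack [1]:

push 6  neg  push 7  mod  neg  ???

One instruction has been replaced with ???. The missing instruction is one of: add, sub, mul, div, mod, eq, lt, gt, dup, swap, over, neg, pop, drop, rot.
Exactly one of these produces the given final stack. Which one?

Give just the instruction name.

Stack before ???: [-1]
Stack after ???:  [1]
The instruction that transforms [-1] -> [1] is: neg

Answer: neg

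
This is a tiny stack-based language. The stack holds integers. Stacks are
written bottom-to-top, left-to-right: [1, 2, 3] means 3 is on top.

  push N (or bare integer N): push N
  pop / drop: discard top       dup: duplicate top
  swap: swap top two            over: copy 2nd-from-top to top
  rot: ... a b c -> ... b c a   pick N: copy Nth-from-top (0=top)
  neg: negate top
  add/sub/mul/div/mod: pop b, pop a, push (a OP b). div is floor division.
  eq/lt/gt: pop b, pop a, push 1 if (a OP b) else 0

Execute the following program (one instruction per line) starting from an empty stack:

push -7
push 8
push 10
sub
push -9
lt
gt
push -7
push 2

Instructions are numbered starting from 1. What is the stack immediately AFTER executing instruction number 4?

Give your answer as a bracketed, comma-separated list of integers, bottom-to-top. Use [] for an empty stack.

Step 1 ('push -7'): [-7]
Step 2 ('push 8'): [-7, 8]
Step 3 ('push 10'): [-7, 8, 10]
Step 4 ('sub'): [-7, -2]

Answer: [-7, -2]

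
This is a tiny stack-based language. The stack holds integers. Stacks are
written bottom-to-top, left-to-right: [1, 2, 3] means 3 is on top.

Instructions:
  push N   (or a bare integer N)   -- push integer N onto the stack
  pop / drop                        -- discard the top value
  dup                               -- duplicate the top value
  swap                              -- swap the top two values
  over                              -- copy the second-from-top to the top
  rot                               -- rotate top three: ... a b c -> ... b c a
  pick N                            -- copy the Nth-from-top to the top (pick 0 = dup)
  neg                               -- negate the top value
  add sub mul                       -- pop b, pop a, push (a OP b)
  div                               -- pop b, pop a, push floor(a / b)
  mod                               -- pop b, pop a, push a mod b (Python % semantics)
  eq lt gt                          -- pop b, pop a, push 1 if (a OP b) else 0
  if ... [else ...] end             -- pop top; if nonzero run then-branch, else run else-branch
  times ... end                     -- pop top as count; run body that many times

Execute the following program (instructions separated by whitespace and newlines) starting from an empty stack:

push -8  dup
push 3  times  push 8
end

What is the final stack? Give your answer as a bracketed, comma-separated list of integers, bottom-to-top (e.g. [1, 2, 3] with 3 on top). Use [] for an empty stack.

After 'push -8': [-8]
After 'dup': [-8, -8]
After 'push 3': [-8, -8, 3]
After 'times': [-8, -8]
After 'push 8': [-8, -8, 8]
After 'push 8': [-8, -8, 8, 8]
After 'push 8': [-8, -8, 8, 8, 8]

Answer: [-8, -8, 8, 8, 8]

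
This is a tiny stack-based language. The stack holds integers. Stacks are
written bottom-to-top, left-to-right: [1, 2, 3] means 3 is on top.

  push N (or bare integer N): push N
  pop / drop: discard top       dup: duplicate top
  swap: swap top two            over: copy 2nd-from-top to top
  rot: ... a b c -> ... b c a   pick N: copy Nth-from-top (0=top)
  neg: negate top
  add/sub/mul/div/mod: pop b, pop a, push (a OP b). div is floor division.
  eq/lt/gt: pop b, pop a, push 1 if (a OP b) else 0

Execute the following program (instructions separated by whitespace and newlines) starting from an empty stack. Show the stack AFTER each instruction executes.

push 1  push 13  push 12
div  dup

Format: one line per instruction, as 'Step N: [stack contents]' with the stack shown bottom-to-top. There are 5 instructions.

Step 1: [1]
Step 2: [1, 13]
Step 3: [1, 13, 12]
Step 4: [1, 1]
Step 5: [1, 1, 1]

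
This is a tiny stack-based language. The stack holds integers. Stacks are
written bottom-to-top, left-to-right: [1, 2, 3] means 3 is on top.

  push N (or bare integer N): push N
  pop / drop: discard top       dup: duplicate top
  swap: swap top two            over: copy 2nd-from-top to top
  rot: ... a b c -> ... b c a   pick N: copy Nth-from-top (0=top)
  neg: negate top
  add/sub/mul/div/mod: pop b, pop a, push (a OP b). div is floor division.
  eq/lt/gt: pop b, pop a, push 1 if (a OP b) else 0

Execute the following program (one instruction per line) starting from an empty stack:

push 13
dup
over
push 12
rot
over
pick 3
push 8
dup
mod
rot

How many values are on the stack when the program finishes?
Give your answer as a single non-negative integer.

After 'push 13': stack = [13] (depth 1)
After 'dup': stack = [13, 13] (depth 2)
After 'over': stack = [13, 13, 13] (depth 3)
After 'push 12': stack = [13, 13, 13, 12] (depth 4)
After 'rot': stack = [13, 13, 12, 13] (depth 4)
After 'over': stack = [13, 13, 12, 13, 12] (depth 5)
After 'pick 3': stack = [13, 13, 12, 13, 12, 13] (depth 6)
After 'push 8': stack = [13, 13, 12, 13, 12, 13, 8] (depth 7)
After 'dup': stack = [13, 13, 12, 13, 12, 13, 8, 8] (depth 8)
After 'mod': stack = [13, 13, 12, 13, 12, 13, 0] (depth 7)
After 'rot': stack = [13, 13, 12, 13, 13, 0, 12] (depth 7)

Answer: 7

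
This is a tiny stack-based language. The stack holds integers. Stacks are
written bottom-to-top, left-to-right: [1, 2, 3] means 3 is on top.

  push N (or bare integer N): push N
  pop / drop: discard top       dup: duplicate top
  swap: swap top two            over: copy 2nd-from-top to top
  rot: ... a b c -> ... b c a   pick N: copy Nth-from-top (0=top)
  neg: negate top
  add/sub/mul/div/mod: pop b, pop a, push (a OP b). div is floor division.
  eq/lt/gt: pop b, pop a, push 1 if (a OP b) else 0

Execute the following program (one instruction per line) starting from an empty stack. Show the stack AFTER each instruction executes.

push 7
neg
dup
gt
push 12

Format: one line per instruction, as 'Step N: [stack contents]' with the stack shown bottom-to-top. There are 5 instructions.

Step 1: [7]
Step 2: [-7]
Step 3: [-7, -7]
Step 4: [0]
Step 5: [0, 12]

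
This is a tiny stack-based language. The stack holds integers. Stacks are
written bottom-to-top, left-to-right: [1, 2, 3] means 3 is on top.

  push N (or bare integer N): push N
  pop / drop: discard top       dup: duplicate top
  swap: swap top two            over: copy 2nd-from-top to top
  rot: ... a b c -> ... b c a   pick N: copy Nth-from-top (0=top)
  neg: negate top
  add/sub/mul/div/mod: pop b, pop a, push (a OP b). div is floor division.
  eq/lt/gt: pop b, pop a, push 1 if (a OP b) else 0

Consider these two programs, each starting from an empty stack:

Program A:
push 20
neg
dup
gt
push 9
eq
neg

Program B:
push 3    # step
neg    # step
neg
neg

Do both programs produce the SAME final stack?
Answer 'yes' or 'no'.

Answer: no

Derivation:
Program A trace:
  After 'push 20': [20]
  After 'neg': [-20]
  After 'dup': [-20, -20]
  After 'gt': [0]
  After 'push 9': [0, 9]
  After 'eq': [0]
  After 'neg': [0]
Program A final stack: [0]

Program B trace:
  After 'push 3': [3]
  After 'neg': [-3]
  After 'neg': [3]
  After 'neg': [-3]
Program B final stack: [-3]
Same: no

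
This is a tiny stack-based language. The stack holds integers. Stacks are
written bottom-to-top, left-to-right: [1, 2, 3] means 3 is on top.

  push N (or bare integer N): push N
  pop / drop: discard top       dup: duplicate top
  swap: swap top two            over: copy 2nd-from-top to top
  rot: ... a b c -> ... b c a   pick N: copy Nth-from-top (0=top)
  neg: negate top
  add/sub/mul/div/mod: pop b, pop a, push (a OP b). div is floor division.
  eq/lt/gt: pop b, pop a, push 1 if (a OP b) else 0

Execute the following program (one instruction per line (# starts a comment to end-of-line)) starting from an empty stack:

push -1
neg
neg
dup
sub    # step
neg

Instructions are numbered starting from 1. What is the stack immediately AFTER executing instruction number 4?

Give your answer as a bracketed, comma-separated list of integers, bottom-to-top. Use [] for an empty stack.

Answer: [-1, -1]

Derivation:
Step 1 ('push -1'): [-1]
Step 2 ('neg'): [1]
Step 3 ('neg'): [-1]
Step 4 ('dup'): [-1, -1]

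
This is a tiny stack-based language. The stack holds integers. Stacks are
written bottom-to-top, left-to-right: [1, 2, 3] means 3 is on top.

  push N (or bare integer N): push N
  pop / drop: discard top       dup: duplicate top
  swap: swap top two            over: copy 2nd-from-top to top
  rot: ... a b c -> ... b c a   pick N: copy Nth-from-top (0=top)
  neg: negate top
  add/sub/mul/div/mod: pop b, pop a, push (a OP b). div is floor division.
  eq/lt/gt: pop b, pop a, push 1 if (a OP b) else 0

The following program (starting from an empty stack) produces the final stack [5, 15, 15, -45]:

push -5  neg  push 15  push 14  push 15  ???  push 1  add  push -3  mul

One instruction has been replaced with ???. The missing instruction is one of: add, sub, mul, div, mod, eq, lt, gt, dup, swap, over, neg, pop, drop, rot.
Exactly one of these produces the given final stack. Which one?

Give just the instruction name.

Stack before ???: [5, 15, 14, 15]
Stack after ???:  [5, 15, 15, 14]
The instruction that transforms [5, 15, 14, 15] -> [5, 15, 15, 14] is: swap

Answer: swap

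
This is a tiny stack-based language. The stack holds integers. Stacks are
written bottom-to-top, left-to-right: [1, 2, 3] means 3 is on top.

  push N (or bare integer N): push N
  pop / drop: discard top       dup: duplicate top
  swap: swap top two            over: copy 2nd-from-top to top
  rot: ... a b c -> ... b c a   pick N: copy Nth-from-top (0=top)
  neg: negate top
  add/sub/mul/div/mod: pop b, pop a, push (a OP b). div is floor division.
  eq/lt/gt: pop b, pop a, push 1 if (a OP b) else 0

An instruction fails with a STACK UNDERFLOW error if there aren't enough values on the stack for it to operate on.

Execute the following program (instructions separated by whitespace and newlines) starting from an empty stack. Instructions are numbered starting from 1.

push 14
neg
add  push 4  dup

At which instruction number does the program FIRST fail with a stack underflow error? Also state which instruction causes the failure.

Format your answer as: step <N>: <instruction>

Step 1 ('push 14'): stack = [14], depth = 1
Step 2 ('neg'): stack = [-14], depth = 1
Step 3 ('add'): needs 2 value(s) but depth is 1 — STACK UNDERFLOW

Answer: step 3: add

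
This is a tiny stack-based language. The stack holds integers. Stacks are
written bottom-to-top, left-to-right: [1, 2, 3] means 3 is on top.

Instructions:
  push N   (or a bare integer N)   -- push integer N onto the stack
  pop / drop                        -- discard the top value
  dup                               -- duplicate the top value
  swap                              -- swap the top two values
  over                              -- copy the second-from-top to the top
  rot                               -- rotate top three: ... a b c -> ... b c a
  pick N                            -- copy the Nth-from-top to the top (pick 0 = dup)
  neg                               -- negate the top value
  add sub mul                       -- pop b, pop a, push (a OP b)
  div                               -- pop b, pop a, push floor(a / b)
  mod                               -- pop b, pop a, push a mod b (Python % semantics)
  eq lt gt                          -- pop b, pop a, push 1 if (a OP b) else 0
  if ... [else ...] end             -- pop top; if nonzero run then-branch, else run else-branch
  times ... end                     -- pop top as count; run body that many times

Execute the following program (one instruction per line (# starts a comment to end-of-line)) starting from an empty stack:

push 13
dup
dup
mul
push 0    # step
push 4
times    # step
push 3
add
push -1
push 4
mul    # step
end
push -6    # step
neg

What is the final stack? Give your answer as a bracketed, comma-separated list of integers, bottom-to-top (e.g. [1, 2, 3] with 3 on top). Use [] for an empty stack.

Answer: [13, 169, 3, -1, -1, -1, -4, 6]

Derivation:
After 'push 13': [13]
After 'dup': [13, 13]
After 'dup': [13, 13, 13]
After 'mul': [13, 169]
After 'push 0': [13, 169, 0]
After 'push 4': [13, 169, 0, 4]
After 'times': [13, 169, 0]
After 'push 3': [13, 169, 0, 3]
After 'add': [13, 169, 3]
After 'push -1': [13, 169, 3, -1]
After 'push 4': [13, 169, 3, -1, 4]
After 'mul': [13, 169, 3, -4]
  ...
After 'push 3': [13, 169, 3, -1, -4, 3]
After 'add': [13, 169, 3, -1, -1]
After 'push -1': [13, 169, 3, -1, -1, -1]
After 'push 4': [13, 169, 3, -1, -1, -1, 4]
After 'mul': [13, 169, 3, -1, -1, -4]
After 'push 3': [13, 169, 3, -1, -1, -4, 3]
After 'add': [13, 169, 3, -1, -1, -1]
After 'push -1': [13, 169, 3, -1, -1, -1, -1]
After 'push 4': [13, 169, 3, -1, -1, -1, -1, 4]
After 'mul': [13, 169, 3, -1, -1, -1, -4]
After 'push -6': [13, 169, 3, -1, -1, -1, -4, -6]
After 'neg': [13, 169, 3, -1, -1, -1, -4, 6]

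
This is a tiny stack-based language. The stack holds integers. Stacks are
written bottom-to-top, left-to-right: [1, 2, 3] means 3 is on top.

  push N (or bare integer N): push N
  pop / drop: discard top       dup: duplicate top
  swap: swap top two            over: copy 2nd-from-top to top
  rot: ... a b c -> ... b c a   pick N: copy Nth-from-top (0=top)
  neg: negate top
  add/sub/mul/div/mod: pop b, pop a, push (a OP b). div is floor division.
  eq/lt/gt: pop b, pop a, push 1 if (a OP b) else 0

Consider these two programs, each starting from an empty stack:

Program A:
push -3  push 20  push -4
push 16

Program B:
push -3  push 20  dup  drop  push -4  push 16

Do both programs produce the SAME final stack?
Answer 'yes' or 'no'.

Answer: yes

Derivation:
Program A trace:
  After 'push -3': [-3]
  After 'push 20': [-3, 20]
  After 'push -4': [-3, 20, -4]
  After 'push 16': [-3, 20, -4, 16]
Program A final stack: [-3, 20, -4, 16]

Program B trace:
  After 'push -3': [-3]
  After 'push 20': [-3, 20]
  After 'dup': [-3, 20, 20]
  After 'drop': [-3, 20]
  After 'push -4': [-3, 20, -4]
  After 'push 16': [-3, 20, -4, 16]
Program B final stack: [-3, 20, -4, 16]
Same: yes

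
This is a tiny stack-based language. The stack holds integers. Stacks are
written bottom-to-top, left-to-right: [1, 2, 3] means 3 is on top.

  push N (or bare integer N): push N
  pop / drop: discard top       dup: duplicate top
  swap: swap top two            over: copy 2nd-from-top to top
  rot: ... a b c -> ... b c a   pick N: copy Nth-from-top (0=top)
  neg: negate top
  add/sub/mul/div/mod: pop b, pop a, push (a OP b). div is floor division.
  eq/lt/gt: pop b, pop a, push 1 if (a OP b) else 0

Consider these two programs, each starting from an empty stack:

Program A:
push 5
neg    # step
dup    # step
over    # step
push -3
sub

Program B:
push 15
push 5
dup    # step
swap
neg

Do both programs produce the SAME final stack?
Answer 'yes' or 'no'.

Program A trace:
  After 'push 5': [5]
  After 'neg': [-5]
  After 'dup': [-5, -5]
  After 'over': [-5, -5, -5]
  After 'push -3': [-5, -5, -5, -3]
  After 'sub': [-5, -5, -2]
Program A final stack: [-5, -5, -2]

Program B trace:
  After 'push 15': [15]
  After 'push 5': [15, 5]
  After 'dup': [15, 5, 5]
  After 'swap': [15, 5, 5]
  After 'neg': [15, 5, -5]
Program B final stack: [15, 5, -5]
Same: no

Answer: no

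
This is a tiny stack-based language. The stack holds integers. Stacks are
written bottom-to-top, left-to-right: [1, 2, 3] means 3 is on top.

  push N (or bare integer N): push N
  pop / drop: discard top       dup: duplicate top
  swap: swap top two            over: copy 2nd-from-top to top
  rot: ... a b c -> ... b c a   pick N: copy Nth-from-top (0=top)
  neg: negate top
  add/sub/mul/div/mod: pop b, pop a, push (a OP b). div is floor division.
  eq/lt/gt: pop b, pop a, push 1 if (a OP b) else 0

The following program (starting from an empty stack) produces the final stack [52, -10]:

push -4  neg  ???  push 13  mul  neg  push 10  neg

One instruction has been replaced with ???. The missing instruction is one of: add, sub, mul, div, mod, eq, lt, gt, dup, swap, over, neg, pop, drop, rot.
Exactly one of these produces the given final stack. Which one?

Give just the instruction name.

Stack before ???: [4]
Stack after ???:  [-4]
The instruction that transforms [4] -> [-4] is: neg

Answer: neg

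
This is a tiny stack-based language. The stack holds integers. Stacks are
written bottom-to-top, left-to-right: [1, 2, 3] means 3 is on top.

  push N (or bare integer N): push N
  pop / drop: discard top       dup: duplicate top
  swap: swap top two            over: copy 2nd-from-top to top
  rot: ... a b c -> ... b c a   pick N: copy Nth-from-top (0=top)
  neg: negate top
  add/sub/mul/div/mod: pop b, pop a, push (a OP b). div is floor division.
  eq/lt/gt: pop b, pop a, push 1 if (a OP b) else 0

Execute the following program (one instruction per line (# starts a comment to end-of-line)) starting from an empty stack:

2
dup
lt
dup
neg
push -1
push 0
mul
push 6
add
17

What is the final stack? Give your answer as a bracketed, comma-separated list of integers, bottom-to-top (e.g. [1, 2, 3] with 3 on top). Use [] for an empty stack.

After 'push 2': [2]
After 'dup': [2, 2]
After 'lt': [0]
After 'dup': [0, 0]
After 'neg': [0, 0]
After 'push -1': [0, 0, -1]
After 'push 0': [0, 0, -1, 0]
After 'mul': [0, 0, 0]
After 'push 6': [0, 0, 0, 6]
After 'add': [0, 0, 6]
After 'push 17': [0, 0, 6, 17]

Answer: [0, 0, 6, 17]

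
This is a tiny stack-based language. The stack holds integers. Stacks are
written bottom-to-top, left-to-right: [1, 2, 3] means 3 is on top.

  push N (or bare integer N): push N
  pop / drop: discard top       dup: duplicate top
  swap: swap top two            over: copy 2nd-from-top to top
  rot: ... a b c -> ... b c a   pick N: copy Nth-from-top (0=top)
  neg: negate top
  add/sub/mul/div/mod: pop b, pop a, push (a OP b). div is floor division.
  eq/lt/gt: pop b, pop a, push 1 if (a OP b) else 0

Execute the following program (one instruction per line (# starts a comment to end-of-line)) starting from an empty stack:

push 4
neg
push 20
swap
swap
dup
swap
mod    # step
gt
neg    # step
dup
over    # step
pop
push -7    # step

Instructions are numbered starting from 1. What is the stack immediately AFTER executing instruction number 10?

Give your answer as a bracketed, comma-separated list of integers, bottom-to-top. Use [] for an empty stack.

Answer: [0]

Derivation:
Step 1 ('push 4'): [4]
Step 2 ('neg'): [-4]
Step 3 ('push 20'): [-4, 20]
Step 4 ('swap'): [20, -4]
Step 5 ('swap'): [-4, 20]
Step 6 ('dup'): [-4, 20, 20]
Step 7 ('swap'): [-4, 20, 20]
Step 8 ('mod'): [-4, 0]
Step 9 ('gt'): [0]
Step 10 ('neg'): [0]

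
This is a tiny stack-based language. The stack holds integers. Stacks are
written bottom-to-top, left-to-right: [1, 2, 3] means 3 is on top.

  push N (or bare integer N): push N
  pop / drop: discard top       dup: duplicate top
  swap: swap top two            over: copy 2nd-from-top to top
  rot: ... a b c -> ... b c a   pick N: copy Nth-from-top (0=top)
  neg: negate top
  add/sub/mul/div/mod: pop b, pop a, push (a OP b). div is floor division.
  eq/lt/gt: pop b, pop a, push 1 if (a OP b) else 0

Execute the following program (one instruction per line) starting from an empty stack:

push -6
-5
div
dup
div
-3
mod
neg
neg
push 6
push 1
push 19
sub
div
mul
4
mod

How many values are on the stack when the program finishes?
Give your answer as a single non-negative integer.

After 'push -6': stack = [-6] (depth 1)
After 'push -5': stack = [-6, -5] (depth 2)
After 'div': stack = [1] (depth 1)
After 'dup': stack = [1, 1] (depth 2)
After 'div': stack = [1] (depth 1)
After 'push -3': stack = [1, -3] (depth 2)
After 'mod': stack = [-2] (depth 1)
After 'neg': stack = [2] (depth 1)
After 'neg': stack = [-2] (depth 1)
After 'push 6': stack = [-2, 6] (depth 2)
After 'push 1': stack = [-2, 6, 1] (depth 3)
After 'push 19': stack = [-2, 6, 1, 19] (depth 4)
After 'sub': stack = [-2, 6, -18] (depth 3)
After 'div': stack = [-2, -1] (depth 2)
After 'mul': stack = [2] (depth 1)
After 'push 4': stack = [2, 4] (depth 2)
After 'mod': stack = [2] (depth 1)

Answer: 1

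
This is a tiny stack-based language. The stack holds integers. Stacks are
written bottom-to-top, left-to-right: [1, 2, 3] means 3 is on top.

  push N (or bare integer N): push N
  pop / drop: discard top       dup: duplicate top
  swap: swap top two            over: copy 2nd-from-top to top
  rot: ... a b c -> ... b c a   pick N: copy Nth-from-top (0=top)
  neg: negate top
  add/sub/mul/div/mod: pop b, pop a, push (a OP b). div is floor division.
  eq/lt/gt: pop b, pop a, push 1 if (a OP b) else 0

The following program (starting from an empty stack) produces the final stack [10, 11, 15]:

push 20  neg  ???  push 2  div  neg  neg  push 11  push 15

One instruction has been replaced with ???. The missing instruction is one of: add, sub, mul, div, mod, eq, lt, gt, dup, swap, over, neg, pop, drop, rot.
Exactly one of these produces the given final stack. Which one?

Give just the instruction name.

Answer: neg

Derivation:
Stack before ???: [-20]
Stack after ???:  [20]
The instruction that transforms [-20] -> [20] is: neg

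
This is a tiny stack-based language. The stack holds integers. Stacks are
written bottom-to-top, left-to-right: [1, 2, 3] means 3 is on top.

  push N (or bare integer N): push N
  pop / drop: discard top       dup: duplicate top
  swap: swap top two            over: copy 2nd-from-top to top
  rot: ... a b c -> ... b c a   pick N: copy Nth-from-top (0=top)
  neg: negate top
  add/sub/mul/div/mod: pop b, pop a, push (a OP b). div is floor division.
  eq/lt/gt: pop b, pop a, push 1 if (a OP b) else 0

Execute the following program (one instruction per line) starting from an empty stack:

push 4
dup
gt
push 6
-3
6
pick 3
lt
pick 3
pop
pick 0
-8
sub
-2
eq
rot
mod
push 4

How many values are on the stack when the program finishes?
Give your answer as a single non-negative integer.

Answer: 5

Derivation:
After 'push 4': stack = [4] (depth 1)
After 'dup': stack = [4, 4] (depth 2)
After 'gt': stack = [0] (depth 1)
After 'push 6': stack = [0, 6] (depth 2)
After 'push -3': stack = [0, 6, -3] (depth 3)
After 'push 6': stack = [0, 6, -3, 6] (depth 4)
After 'pick 3': stack = [0, 6, -3, 6, 0] (depth 5)
After 'lt': stack = [0, 6, -3, 0] (depth 4)
After 'pick 3': stack = [0, 6, -3, 0, 0] (depth 5)
After 'pop': stack = [0, 6, -3, 0] (depth 4)
After 'pick 0': stack = [0, 6, -3, 0, 0] (depth 5)
After 'push -8': stack = [0, 6, -3, 0, 0, -8] (depth 6)
After 'sub': stack = [0, 6, -3, 0, 8] (depth 5)
After 'push -2': stack = [0, 6, -3, 0, 8, -2] (depth 6)
After 'eq': stack = [0, 6, -3, 0, 0] (depth 5)
After 'rot': stack = [0, 6, 0, 0, -3] (depth 5)
After 'mod': stack = [0, 6, 0, 0] (depth 4)
After 'push 4': stack = [0, 6, 0, 0, 4] (depth 5)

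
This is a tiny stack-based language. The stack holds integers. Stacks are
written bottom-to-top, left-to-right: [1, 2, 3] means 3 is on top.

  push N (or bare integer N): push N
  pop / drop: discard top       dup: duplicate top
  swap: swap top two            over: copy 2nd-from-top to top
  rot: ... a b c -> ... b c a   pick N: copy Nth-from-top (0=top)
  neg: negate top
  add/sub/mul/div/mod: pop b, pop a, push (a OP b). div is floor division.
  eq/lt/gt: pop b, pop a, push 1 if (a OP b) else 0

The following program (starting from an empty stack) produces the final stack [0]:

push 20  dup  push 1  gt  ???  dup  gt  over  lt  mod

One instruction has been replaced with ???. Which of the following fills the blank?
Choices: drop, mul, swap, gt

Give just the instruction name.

Stack before ???: [20, 1]
Stack after ???:  [1, 20]
Checking each choice:
  drop: stack underflow (need 2, have 1)
  mul: stack underflow (need 2, have 1)
  swap: MATCH
  gt: stack underflow (need 2, have 1)


Answer: swap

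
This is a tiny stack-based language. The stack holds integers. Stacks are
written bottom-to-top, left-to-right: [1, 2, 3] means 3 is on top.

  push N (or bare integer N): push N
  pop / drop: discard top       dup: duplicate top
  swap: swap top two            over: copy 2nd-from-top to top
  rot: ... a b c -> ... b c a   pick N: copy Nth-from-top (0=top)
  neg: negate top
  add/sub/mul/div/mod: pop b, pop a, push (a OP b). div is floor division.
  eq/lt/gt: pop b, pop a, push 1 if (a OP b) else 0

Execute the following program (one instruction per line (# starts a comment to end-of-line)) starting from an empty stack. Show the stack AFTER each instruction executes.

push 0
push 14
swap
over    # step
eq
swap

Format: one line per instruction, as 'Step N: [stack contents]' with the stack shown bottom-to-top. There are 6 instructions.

Step 1: [0]
Step 2: [0, 14]
Step 3: [14, 0]
Step 4: [14, 0, 14]
Step 5: [14, 0]
Step 6: [0, 14]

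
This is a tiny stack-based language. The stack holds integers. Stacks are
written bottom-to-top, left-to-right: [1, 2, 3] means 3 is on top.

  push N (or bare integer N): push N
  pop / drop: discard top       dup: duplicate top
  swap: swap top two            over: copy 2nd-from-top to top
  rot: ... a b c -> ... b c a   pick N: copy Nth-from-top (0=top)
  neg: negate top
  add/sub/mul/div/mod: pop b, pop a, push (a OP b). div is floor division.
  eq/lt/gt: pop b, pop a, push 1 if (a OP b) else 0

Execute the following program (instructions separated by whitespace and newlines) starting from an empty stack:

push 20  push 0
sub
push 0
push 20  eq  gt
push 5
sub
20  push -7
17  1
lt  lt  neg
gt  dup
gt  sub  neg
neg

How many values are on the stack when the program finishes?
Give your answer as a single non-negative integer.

After 'push 20': stack = [20] (depth 1)
After 'push 0': stack = [20, 0] (depth 2)
After 'sub': stack = [20] (depth 1)
After 'push 0': stack = [20, 0] (depth 2)
After 'push 20': stack = [20, 0, 20] (depth 3)
After 'eq': stack = [20, 0] (depth 2)
After 'gt': stack = [1] (depth 1)
After 'push 5': stack = [1, 5] (depth 2)
After 'sub': stack = [-4] (depth 1)
After 'push 20': stack = [-4, 20] (depth 2)
  ...
After 'push 1': stack = [-4, 20, -7, 17, 1] (depth 5)
After 'lt': stack = [-4, 20, -7, 0] (depth 4)
After 'lt': stack = [-4, 20, 1] (depth 3)
After 'neg': stack = [-4, 20, -1] (depth 3)
After 'gt': stack = [-4, 1] (depth 2)
After 'dup': stack = [-4, 1, 1] (depth 3)
After 'gt': stack = [-4, 0] (depth 2)
After 'sub': stack = [-4] (depth 1)
After 'neg': stack = [4] (depth 1)
After 'neg': stack = [-4] (depth 1)

Answer: 1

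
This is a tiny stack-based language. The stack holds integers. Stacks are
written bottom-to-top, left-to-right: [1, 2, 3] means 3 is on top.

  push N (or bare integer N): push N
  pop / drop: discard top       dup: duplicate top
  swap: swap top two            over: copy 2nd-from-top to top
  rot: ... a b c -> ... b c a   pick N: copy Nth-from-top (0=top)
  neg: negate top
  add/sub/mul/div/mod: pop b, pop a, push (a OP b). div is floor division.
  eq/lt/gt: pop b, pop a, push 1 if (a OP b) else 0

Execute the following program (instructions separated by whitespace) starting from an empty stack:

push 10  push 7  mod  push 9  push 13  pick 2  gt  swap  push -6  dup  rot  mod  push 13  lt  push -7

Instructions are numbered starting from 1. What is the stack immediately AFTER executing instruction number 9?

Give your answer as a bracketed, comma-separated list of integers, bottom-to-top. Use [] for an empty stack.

Step 1 ('push 10'): [10]
Step 2 ('push 7'): [10, 7]
Step 3 ('mod'): [3]
Step 4 ('push 9'): [3, 9]
Step 5 ('push 13'): [3, 9, 13]
Step 6 ('pick 2'): [3, 9, 13, 3]
Step 7 ('gt'): [3, 9, 1]
Step 8 ('swap'): [3, 1, 9]
Step 9 ('push -6'): [3, 1, 9, -6]

Answer: [3, 1, 9, -6]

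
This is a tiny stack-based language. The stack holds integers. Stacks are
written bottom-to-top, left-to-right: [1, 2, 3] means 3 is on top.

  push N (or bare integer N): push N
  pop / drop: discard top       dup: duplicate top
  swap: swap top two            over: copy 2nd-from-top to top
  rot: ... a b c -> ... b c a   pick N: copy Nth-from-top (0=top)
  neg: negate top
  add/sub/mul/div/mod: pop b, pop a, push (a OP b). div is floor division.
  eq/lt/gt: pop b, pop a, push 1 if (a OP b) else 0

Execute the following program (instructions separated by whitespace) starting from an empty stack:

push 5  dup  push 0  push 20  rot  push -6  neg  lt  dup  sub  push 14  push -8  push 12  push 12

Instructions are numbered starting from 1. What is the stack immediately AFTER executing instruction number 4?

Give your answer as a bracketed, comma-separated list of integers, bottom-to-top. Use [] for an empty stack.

Answer: [5, 5, 0, 20]

Derivation:
Step 1 ('push 5'): [5]
Step 2 ('dup'): [5, 5]
Step 3 ('push 0'): [5, 5, 0]
Step 4 ('push 20'): [5, 5, 0, 20]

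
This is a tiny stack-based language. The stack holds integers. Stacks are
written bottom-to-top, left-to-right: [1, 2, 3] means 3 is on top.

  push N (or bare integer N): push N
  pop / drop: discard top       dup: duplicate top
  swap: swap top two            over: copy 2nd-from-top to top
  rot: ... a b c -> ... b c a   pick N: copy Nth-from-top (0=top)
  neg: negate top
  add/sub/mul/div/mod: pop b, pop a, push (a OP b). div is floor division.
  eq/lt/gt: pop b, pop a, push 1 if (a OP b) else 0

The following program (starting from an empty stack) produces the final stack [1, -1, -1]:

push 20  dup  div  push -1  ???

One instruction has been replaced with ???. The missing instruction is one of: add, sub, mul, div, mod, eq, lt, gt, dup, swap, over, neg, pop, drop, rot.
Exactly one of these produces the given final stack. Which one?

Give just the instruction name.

Answer: dup

Derivation:
Stack before ???: [1, -1]
Stack after ???:  [1, -1, -1]
The instruction that transforms [1, -1] -> [1, -1, -1] is: dup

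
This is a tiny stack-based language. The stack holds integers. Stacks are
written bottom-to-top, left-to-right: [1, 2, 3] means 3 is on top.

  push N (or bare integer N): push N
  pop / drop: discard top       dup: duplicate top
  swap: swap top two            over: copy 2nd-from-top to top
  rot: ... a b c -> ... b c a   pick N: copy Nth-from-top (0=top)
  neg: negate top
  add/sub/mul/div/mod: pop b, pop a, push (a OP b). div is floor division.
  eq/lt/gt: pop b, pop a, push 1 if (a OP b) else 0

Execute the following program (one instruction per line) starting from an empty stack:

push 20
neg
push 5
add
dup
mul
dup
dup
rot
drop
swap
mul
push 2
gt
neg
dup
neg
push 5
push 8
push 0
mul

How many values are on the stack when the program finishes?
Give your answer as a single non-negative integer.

Answer: 4

Derivation:
After 'push 20': stack = [20] (depth 1)
After 'neg': stack = [-20] (depth 1)
After 'push 5': stack = [-20, 5] (depth 2)
After 'add': stack = [-15] (depth 1)
After 'dup': stack = [-15, -15] (depth 2)
After 'mul': stack = [225] (depth 1)
After 'dup': stack = [225, 225] (depth 2)
After 'dup': stack = [225, 225, 225] (depth 3)
After 'rot': stack = [225, 225, 225] (depth 3)
After 'drop': stack = [225, 225] (depth 2)
  ...
After 'mul': stack = [50625] (depth 1)
After 'push 2': stack = [50625, 2] (depth 2)
After 'gt': stack = [1] (depth 1)
After 'neg': stack = [-1] (depth 1)
After 'dup': stack = [-1, -1] (depth 2)
After 'neg': stack = [-1, 1] (depth 2)
After 'push 5': stack = [-1, 1, 5] (depth 3)
After 'push 8': stack = [-1, 1, 5, 8] (depth 4)
After 'push 0': stack = [-1, 1, 5, 8, 0] (depth 5)
After 'mul': stack = [-1, 1, 5, 0] (depth 4)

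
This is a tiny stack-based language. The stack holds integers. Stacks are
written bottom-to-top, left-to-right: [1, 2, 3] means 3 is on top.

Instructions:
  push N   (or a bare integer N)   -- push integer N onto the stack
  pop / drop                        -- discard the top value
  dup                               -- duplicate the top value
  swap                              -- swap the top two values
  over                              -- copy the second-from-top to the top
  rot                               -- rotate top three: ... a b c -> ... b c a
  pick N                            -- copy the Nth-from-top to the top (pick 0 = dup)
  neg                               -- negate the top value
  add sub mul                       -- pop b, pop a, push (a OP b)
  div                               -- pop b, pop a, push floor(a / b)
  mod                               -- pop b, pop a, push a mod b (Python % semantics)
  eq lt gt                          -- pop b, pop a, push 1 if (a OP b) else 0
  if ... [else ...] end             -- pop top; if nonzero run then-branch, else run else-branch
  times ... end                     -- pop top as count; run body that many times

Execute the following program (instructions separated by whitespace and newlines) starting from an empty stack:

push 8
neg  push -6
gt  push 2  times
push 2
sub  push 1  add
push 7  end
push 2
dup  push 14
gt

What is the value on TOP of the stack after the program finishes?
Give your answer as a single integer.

After 'push 8': [8]
After 'neg': [-8]
After 'push -6': [-8, -6]
After 'gt': [0]
After 'push 2': [0, 2]
After 'times': [0]
After 'push 2': [0, 2]
After 'sub': [-2]
After 'push 1': [-2, 1]
After 'add': [-1]
After 'push 7': [-1, 7]
After 'push 2': [-1, 7, 2]
After 'sub': [-1, 5]
After 'push 1': [-1, 5, 1]
After 'add': [-1, 6]
After 'push 7': [-1, 6, 7]
After 'push 2': [-1, 6, 7, 2]
After 'dup': [-1, 6, 7, 2, 2]
After 'push 14': [-1, 6, 7, 2, 2, 14]
After 'gt': [-1, 6, 7, 2, 0]

Answer: 0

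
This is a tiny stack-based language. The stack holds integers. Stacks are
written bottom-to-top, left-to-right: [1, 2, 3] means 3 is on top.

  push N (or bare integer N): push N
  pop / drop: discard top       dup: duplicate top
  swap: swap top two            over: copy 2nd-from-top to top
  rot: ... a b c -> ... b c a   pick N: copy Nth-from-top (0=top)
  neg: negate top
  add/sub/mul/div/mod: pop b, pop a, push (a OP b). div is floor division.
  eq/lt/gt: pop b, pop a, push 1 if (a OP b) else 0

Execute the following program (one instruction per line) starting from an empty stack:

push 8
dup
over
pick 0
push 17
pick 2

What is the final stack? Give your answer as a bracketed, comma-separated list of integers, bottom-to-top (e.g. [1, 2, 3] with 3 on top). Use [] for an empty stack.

Answer: [8, 8, 8, 8, 17, 8]

Derivation:
After 'push 8': [8]
After 'dup': [8, 8]
After 'over': [8, 8, 8]
After 'pick 0': [8, 8, 8, 8]
After 'push 17': [8, 8, 8, 8, 17]
After 'pick 2': [8, 8, 8, 8, 17, 8]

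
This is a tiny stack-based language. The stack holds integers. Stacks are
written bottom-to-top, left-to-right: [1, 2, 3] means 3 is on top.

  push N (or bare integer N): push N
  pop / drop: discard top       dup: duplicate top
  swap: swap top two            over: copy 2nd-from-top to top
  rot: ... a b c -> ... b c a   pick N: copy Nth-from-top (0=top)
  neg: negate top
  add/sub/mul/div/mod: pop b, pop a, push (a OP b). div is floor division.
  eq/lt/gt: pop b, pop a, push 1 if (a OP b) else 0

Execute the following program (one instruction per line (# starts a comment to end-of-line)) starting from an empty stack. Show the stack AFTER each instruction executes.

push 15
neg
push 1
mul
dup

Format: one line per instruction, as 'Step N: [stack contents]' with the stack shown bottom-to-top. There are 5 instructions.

Step 1: [15]
Step 2: [-15]
Step 3: [-15, 1]
Step 4: [-15]
Step 5: [-15, -15]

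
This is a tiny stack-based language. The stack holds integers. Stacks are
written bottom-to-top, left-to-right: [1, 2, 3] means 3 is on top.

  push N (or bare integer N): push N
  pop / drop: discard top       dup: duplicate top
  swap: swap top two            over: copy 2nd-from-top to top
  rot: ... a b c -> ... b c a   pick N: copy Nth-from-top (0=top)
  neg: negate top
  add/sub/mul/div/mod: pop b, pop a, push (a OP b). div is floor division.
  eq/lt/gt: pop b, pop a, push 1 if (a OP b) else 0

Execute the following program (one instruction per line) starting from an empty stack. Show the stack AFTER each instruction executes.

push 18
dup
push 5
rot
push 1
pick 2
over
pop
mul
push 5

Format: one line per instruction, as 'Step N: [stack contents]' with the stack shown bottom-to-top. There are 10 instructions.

Step 1: [18]
Step 2: [18, 18]
Step 3: [18, 18, 5]
Step 4: [18, 5, 18]
Step 5: [18, 5, 18, 1]
Step 6: [18, 5, 18, 1, 5]
Step 7: [18, 5, 18, 1, 5, 1]
Step 8: [18, 5, 18, 1, 5]
Step 9: [18, 5, 18, 5]
Step 10: [18, 5, 18, 5, 5]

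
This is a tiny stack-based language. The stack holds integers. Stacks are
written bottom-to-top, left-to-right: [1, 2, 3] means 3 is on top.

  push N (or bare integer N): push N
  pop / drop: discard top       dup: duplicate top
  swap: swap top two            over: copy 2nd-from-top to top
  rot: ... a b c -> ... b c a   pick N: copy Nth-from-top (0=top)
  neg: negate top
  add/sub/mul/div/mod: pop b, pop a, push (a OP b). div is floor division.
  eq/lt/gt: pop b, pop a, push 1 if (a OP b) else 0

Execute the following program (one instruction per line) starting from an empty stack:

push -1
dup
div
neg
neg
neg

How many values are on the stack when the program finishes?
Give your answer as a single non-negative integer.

After 'push -1': stack = [-1] (depth 1)
After 'dup': stack = [-1, -1] (depth 2)
After 'div': stack = [1] (depth 1)
After 'neg': stack = [-1] (depth 1)
After 'neg': stack = [1] (depth 1)
After 'neg': stack = [-1] (depth 1)

Answer: 1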